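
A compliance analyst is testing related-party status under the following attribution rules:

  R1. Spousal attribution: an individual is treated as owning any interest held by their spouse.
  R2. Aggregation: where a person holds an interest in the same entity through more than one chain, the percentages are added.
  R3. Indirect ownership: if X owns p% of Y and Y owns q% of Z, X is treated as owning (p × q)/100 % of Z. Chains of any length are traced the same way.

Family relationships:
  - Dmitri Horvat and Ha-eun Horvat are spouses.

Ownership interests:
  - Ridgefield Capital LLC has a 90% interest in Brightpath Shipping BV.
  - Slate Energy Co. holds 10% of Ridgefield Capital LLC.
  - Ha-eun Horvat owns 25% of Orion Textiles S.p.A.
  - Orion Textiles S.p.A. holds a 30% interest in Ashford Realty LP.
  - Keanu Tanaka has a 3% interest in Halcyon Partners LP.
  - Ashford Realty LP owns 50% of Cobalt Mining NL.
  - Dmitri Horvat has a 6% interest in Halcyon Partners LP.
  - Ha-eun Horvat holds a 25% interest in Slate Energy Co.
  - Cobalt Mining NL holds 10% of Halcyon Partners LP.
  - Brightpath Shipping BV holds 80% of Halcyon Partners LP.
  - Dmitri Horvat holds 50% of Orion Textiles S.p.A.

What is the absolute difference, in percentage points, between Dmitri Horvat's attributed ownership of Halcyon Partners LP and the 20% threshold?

11.075

By spousal attribution (R1), Dmitri Horvat is treated as also owning Ha-eun Horvat's interest in Orion Textiles S.p.A, giving 50% + 25% = 75%.
By spousal attribution (R1), Dmitri Horvat is treated as owning Ha-eun Horvat's 25% interest in Slate Energy Co.
Chain via Orion Textiles S.p.A. → Ashford Realty LP → Cobalt Mining NL (R3): 75% × 30% × 50% × 10% = 1.125% of Halcyon Partners LP.
Direct interest in Halcyon Partners LP: 6%.
Chain via Slate Energy Co. → Ridgefield Capital LLC → Brightpath Shipping BV (R3): 25% × 10% × 90% × 80% = 1.8% of Halcyon Partners LP.
Aggregating (R2): 1.125% + 6% + 1.8% = 8.925%.
8.925% falls short of the 20% threshold by 11.075 percentage points.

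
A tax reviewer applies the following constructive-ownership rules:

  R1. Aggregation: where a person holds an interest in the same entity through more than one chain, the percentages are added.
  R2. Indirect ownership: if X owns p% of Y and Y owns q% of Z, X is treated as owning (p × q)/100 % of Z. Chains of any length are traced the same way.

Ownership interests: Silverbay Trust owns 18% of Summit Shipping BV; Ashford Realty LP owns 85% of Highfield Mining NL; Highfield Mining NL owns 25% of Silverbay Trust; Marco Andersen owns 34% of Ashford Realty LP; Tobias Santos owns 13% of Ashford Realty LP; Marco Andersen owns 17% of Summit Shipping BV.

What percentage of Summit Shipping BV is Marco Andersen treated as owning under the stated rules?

18.3005%

Chain via Ashford Realty LP → Highfield Mining NL → Silverbay Trust (R2): 34% × 85% × 25% × 18% = 1.3005% of Summit Shipping BV.
Direct interest in Summit Shipping BV: 17%.
Aggregating (R1): 1.3005% + 17% = 18.3005%.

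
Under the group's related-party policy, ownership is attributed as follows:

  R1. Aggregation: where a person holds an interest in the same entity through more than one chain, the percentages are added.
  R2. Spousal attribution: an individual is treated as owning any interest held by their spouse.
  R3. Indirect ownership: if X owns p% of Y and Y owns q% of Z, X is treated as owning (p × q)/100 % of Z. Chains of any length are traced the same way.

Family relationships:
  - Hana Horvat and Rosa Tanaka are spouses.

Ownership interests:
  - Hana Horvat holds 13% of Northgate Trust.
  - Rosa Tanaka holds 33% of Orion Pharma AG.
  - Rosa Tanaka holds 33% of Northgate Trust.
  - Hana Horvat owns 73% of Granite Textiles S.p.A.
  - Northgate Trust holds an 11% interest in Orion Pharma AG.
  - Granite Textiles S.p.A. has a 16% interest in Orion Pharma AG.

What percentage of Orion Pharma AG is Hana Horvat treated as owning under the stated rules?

By spousal attribution (R2), Hana Horvat is treated as also owning Rosa Tanaka's interest in Northgate Trust, giving 13% + 33% = 46%.
By spousal attribution (R2), Hana Horvat is treated as owning Rosa Tanaka's 33% interest in Orion Pharma AG.
Chain via Granite Textiles S.p.A. (R3): 73% × 16% = 11.68% of Orion Pharma AG.
Chain via Northgate Trust (R3): 46% × 11% = 5.06% of Orion Pharma AG.
Direct interest in Orion Pharma AG: 33%.
Aggregating (R1): 11.68% + 5.06% + 33% = 49.74%.

49.74%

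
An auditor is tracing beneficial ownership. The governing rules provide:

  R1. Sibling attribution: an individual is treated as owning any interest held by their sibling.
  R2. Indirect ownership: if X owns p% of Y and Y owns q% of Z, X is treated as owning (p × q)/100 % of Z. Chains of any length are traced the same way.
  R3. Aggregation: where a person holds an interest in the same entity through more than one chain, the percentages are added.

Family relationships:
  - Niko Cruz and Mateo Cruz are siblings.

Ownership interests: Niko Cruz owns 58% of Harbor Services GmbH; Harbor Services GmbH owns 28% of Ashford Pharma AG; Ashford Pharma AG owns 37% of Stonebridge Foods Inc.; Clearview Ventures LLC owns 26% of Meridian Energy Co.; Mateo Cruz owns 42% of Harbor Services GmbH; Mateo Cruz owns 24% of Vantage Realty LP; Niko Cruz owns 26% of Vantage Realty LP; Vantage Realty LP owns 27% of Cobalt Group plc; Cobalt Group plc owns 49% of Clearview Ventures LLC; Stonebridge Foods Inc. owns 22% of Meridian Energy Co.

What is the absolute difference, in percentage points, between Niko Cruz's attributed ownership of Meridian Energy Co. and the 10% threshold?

6.0009

By sibling attribution (R1), Niko Cruz is treated as also owning Mateo Cruz's interest in Vantage Realty LP, giving 26% + 24% = 50%.
By sibling attribution (R1), Niko Cruz is treated as also owning Mateo Cruz's interest in Harbor Services GmbH, giving 58% + 42% = 100%.
Chain via Vantage Realty LP → Cobalt Group plc → Clearview Ventures LLC (R2): 50% × 27% × 49% × 26% = 1.7199% of Meridian Energy Co.
Chain via Harbor Services GmbH → Ashford Pharma AG → Stonebridge Foods Inc. (R2): 100% × 28% × 37% × 22% = 2.2792% of Meridian Energy Co.
Aggregating (R3): 1.7199% + 2.2792% = 3.9991%.
3.9991% falls short of the 10% threshold by 6.0009 percentage points.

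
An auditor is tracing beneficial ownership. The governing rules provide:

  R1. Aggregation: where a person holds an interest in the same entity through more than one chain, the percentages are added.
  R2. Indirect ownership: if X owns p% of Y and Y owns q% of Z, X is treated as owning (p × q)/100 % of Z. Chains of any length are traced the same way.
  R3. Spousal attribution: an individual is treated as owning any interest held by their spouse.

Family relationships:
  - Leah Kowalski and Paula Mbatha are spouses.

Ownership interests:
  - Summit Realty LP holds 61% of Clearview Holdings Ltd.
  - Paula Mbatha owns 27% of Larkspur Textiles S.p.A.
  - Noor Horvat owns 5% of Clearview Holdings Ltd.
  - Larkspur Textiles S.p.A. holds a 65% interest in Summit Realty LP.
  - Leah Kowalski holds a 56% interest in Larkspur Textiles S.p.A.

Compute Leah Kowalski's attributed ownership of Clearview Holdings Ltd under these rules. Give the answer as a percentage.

32.9095%

By spousal attribution (R3), Leah Kowalski is treated as also owning Paula Mbatha's interest in Larkspur Textiles S.p.A, giving 56% + 27% = 83%.
Chain via Larkspur Textiles S.p.A. → Summit Realty LP (R2): 83% × 65% × 61% = 32.9095% of Clearview Holdings Ltd.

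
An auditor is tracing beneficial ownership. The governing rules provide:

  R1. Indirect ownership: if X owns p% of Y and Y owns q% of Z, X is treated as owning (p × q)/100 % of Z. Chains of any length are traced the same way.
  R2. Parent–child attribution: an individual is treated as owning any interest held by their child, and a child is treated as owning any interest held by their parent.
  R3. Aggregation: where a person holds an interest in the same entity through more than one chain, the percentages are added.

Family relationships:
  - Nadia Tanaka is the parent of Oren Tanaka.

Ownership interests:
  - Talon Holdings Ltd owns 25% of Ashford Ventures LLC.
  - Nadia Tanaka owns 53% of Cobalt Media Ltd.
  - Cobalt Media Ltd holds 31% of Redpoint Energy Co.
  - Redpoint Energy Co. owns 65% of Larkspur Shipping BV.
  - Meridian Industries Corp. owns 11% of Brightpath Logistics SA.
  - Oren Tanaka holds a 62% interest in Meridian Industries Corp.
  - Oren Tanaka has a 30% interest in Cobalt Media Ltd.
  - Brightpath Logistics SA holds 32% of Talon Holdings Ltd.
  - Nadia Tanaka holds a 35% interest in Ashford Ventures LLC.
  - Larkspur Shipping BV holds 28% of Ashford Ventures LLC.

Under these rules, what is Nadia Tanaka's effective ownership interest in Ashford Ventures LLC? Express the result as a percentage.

By parent–child attribution (R2), Nadia Tanaka is treated as also owning Oren Tanaka's interest in Cobalt Media Ltd, giving 53% + 30% = 83%.
By parent–child attribution (R2), Nadia Tanaka is treated as owning Oren Tanaka's 62% interest in Meridian Industries Corp.
Chain via Cobalt Media Ltd → Redpoint Energy Co. → Larkspur Shipping BV (R1): 83% × 31% × 65% × 28% = 4.68286% of Ashford Ventures LLC.
Direct interest in Ashford Ventures LLC: 35%.
Chain via Meridian Industries Corp. → Brightpath Logistics SA → Talon Holdings Ltd (R1): 62% × 11% × 32% × 25% = 0.5456% of Ashford Ventures LLC.
Aggregating (R3): 4.68286% + 35% + 0.5456% = 40.22846%.

40.22846%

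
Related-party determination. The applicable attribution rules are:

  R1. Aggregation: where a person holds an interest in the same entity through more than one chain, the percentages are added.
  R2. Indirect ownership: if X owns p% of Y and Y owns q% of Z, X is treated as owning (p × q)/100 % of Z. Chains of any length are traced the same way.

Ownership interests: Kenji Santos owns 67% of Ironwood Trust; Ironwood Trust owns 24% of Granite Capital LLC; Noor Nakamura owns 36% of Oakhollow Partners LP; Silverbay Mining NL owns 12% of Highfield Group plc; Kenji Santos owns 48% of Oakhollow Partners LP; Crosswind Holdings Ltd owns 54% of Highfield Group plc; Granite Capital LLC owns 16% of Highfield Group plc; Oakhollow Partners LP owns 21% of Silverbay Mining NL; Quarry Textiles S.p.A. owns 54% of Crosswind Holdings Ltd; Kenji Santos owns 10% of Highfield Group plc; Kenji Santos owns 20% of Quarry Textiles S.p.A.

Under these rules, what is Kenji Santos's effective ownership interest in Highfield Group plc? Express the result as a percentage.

19.6144%

Chain via Ironwood Trust → Granite Capital LLC (R2): 67% × 24% × 16% = 2.5728% of Highfield Group plc.
Chain via Oakhollow Partners LP → Silverbay Mining NL (R2): 48% × 21% × 12% = 1.2096% of Highfield Group plc.
Chain via Quarry Textiles S.p.A. → Crosswind Holdings Ltd (R2): 20% × 54% × 54% = 5.832% of Highfield Group plc.
Direct interest in Highfield Group plc: 10%.
Aggregating (R1): 2.5728% + 1.2096% + 5.832% + 10% = 19.6144%.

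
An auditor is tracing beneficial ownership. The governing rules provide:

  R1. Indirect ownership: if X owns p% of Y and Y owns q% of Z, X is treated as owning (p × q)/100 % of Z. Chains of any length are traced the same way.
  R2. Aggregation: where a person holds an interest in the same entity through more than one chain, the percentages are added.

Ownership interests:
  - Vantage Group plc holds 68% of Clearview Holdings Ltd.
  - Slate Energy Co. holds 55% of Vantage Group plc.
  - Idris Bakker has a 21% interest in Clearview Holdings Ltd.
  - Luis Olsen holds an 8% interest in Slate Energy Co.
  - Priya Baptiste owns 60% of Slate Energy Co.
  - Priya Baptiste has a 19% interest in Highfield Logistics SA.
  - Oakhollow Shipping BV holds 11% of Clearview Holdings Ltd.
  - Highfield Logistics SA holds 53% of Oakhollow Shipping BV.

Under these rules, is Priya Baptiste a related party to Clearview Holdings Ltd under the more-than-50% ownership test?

No

Chain via Slate Energy Co. → Vantage Group plc (R1): 60% × 55% × 68% = 22.44% of Clearview Holdings Ltd.
Chain via Highfield Logistics SA → Oakhollow Shipping BV (R1): 19% × 53% × 11% = 1.1077% of Clearview Holdings Ltd.
Aggregating (R2): 22.44% + 1.1077% = 23.5477%.
23.5477% does not exceed the 50% threshold, so Priya is not a related party to Clearview Holdings Ltd.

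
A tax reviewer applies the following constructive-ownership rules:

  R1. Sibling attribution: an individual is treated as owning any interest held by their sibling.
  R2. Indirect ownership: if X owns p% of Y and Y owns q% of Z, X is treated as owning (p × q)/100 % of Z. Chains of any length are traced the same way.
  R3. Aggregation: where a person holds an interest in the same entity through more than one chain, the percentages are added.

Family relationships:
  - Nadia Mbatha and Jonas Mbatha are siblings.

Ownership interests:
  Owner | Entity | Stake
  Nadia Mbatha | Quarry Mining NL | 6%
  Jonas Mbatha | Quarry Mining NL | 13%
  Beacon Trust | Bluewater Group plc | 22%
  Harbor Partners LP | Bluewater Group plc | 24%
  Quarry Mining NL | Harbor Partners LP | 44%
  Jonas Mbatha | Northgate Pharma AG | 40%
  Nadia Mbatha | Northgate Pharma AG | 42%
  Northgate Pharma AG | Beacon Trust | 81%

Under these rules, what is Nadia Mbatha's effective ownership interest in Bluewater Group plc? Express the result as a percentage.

By sibling attribution (R1), Nadia Mbatha is treated as also owning Jonas Mbatha's interest in Quarry Mining NL, giving 6% + 13% = 19%.
By sibling attribution (R1), Nadia Mbatha is treated as also owning Jonas Mbatha's interest in Northgate Pharma AG, giving 42% + 40% = 82%.
Chain via Quarry Mining NL → Harbor Partners LP (R2): 19% × 44% × 24% = 2.0064% of Bluewater Group plc.
Chain via Northgate Pharma AG → Beacon Trust (R2): 82% × 81% × 22% = 14.6124% of Bluewater Group plc.
Aggregating (R3): 2.0064% + 14.6124% = 16.6188%.

16.6188%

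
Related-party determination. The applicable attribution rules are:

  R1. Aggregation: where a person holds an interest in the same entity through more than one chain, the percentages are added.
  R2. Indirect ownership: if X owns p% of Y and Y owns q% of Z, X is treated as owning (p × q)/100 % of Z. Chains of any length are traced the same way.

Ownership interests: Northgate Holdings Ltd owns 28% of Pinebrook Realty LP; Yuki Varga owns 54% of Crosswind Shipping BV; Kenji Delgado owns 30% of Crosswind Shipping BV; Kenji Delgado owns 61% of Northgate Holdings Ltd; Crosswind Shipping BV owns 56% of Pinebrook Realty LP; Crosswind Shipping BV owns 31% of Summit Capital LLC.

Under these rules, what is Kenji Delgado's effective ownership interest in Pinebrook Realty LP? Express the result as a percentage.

Chain via Crosswind Shipping BV (R2): 30% × 56% = 16.8% of Pinebrook Realty LP.
Chain via Northgate Holdings Ltd (R2): 61% × 28% = 17.08% of Pinebrook Realty LP.
Aggregating (R1): 16.8% + 17.08% = 33.88%.

33.88%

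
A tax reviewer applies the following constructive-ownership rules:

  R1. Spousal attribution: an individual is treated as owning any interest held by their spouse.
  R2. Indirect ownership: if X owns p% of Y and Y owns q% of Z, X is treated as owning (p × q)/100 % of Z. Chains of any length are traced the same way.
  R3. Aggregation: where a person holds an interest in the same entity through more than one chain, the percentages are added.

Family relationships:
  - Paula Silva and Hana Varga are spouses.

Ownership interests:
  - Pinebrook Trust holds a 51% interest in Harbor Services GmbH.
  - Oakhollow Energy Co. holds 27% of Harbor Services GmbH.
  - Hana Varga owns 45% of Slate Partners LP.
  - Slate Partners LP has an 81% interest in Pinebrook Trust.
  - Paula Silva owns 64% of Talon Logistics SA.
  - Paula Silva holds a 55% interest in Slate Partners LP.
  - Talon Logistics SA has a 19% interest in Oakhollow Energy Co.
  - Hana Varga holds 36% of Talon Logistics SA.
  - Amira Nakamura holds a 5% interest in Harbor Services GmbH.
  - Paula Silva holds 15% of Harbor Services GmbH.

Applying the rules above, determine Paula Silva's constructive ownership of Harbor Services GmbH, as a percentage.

61.44%

By spousal attribution (R1), Paula Silva is treated as also owning Hana Varga's interest in Talon Logistics SA, giving 64% + 36% = 100%.
By spousal attribution (R1), Paula Silva is treated as also owning Hana Varga's interest in Slate Partners LP, giving 55% + 45% = 100%.
Chain via Talon Logistics SA → Oakhollow Energy Co. (R2): 100% × 19% × 27% = 5.13% of Harbor Services GmbH.
Chain via Slate Partners LP → Pinebrook Trust (R2): 100% × 81% × 51% = 41.31% of Harbor Services GmbH.
Direct interest in Harbor Services GmbH: 15%.
Aggregating (R3): 5.13% + 41.31% + 15% = 61.44%.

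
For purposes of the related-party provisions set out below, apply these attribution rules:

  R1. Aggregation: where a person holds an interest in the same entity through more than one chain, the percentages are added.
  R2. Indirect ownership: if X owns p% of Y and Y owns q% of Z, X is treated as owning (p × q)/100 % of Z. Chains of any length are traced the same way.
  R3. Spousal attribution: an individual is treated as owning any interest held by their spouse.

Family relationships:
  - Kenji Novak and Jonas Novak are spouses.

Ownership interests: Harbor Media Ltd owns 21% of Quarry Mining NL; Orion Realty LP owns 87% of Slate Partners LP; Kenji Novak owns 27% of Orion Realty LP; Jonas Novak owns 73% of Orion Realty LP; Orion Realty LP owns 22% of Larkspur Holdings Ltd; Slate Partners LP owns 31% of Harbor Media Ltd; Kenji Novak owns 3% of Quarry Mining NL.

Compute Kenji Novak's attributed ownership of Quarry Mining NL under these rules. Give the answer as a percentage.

By spousal attribution (R3), Kenji Novak is treated as also owning Jonas Novak's interest in Orion Realty LP, giving 27% + 73% = 100%.
Chain via Orion Realty LP → Slate Partners LP → Harbor Media Ltd (R2): 100% × 87% × 31% × 21% = 5.6637% of Quarry Mining NL.
Direct interest in Quarry Mining NL: 3%.
Aggregating (R1): 5.6637% + 3% = 8.6637%.

8.6637%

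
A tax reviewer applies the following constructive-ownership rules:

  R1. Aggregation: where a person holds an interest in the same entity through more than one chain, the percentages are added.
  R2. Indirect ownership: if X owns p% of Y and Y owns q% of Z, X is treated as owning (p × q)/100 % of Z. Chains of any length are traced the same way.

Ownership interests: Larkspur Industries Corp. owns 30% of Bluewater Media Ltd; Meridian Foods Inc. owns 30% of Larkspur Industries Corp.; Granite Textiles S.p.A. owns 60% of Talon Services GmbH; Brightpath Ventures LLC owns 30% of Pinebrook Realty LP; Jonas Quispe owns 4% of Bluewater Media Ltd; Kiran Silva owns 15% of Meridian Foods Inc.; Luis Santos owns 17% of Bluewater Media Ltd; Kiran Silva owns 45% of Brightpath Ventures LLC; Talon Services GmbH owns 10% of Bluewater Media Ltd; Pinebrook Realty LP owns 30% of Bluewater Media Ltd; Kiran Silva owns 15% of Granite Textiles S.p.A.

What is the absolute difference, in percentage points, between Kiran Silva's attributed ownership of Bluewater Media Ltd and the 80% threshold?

73.7

Chain via Brightpath Ventures LLC → Pinebrook Realty LP (R2): 45% × 30% × 30% = 4.05% of Bluewater Media Ltd.
Chain via Meridian Foods Inc. → Larkspur Industries Corp. (R2): 15% × 30% × 30% = 1.35% of Bluewater Media Ltd.
Chain via Granite Textiles S.p.A. → Talon Services GmbH (R2): 15% × 60% × 10% = 0.9% of Bluewater Media Ltd.
Aggregating (R1): 4.05% + 1.35% + 0.9% = 6.3%.
6.3% falls short of the 80% threshold by 73.7 percentage points.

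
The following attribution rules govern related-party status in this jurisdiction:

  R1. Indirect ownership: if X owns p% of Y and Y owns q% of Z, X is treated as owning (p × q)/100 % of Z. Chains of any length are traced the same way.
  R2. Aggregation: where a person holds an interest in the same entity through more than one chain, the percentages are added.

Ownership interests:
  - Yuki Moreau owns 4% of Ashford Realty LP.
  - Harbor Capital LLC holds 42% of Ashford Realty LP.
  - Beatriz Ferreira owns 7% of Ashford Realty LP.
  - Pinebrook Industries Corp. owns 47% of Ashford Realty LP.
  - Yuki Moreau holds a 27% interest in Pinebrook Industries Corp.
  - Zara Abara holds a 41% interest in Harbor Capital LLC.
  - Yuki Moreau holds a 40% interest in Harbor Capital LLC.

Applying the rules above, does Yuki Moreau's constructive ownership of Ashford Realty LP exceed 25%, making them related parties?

Chain via Pinebrook Industries Corp. (R1): 27% × 47% = 12.69% of Ashford Realty LP.
Chain via Harbor Capital LLC (R1): 40% × 42% = 16.8% of Ashford Realty LP.
Direct interest in Ashford Realty LP: 4%.
Aggregating (R2): 12.69% + 16.8% + 4% = 33.49%.
33.49% exceeds the 25% threshold, so Yuki is a related party to Ashford Realty LP.

Yes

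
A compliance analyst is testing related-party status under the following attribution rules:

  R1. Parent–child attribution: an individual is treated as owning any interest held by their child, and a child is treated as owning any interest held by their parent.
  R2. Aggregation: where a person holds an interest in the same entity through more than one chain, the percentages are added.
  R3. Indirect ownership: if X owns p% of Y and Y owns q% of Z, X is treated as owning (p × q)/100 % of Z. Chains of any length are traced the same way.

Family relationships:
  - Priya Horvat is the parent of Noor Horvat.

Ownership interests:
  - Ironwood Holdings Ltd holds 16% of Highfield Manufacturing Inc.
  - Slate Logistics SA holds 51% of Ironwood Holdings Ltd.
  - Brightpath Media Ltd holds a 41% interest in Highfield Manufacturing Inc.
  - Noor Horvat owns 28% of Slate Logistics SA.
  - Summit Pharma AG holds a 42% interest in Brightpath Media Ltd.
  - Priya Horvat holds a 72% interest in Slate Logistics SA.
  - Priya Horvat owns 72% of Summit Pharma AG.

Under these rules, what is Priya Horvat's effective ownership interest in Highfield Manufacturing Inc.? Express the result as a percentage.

By parent–child attribution (R1), Priya Horvat is treated as also owning Noor Horvat's interest in Slate Logistics SA, giving 72% + 28% = 100%.
Chain via Slate Logistics SA → Ironwood Holdings Ltd (R3): 100% × 51% × 16% = 8.16% of Highfield Manufacturing Inc.
Chain via Summit Pharma AG → Brightpath Media Ltd (R3): 72% × 42% × 41% = 12.3984% of Highfield Manufacturing Inc.
Aggregating (R2): 8.16% + 12.3984% = 20.5584%.

20.5584%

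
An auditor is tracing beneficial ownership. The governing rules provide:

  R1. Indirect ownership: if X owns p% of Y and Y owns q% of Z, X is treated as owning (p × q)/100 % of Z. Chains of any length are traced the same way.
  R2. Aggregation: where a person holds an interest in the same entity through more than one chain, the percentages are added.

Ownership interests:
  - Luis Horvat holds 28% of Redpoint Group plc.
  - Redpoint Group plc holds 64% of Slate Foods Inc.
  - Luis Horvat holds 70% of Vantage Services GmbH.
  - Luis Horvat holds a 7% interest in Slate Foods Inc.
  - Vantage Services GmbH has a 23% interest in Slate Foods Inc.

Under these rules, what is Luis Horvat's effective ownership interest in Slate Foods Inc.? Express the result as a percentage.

Chain via Vantage Services GmbH (R1): 70% × 23% = 16.1% of Slate Foods Inc.
Chain via Redpoint Group plc (R1): 28% × 64% = 17.92% of Slate Foods Inc.
Direct interest in Slate Foods Inc: 7%.
Aggregating (R2): 16.1% + 17.92% + 7% = 41.02%.

41.02%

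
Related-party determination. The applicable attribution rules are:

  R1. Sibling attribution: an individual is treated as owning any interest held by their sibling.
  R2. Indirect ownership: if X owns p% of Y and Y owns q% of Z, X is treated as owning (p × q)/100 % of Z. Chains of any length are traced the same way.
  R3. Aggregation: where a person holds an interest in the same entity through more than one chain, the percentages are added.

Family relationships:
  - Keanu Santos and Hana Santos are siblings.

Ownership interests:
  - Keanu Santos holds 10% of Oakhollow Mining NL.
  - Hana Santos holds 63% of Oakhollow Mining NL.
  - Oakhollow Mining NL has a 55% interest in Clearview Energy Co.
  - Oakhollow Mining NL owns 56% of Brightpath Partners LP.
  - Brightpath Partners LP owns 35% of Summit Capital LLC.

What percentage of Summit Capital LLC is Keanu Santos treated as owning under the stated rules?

14.308%

By sibling attribution (R1), Keanu Santos is treated as also owning Hana Santos's interest in Oakhollow Mining NL, giving 10% + 63% = 73%.
Chain via Oakhollow Mining NL → Brightpath Partners LP (R2): 73% × 56% × 35% = 14.308% of Summit Capital LLC.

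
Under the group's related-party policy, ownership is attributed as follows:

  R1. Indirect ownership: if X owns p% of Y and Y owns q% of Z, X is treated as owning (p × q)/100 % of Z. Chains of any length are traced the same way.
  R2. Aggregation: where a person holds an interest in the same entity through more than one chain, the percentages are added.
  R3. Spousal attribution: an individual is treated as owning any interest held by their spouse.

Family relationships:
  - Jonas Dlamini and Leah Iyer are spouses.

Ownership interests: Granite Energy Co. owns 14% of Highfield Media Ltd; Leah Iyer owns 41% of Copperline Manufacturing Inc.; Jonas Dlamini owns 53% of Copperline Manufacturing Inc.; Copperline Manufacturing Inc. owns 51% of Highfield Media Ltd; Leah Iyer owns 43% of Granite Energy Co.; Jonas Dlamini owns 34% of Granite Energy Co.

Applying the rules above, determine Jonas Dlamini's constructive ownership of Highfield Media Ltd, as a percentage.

By spousal attribution (R3), Jonas Dlamini is treated as also owning Leah Iyer's interest in Copperline Manufacturing Inc, giving 53% + 41% = 94%.
By spousal attribution (R3), Jonas Dlamini is treated as also owning Leah Iyer's interest in Granite Energy Co, giving 34% + 43% = 77%.
Chain via Copperline Manufacturing Inc. (R1): 94% × 51% = 47.94% of Highfield Media Ltd.
Chain via Granite Energy Co. (R1): 77% × 14% = 10.78% of Highfield Media Ltd.
Aggregating (R2): 47.94% + 10.78% = 58.72%.

58.72%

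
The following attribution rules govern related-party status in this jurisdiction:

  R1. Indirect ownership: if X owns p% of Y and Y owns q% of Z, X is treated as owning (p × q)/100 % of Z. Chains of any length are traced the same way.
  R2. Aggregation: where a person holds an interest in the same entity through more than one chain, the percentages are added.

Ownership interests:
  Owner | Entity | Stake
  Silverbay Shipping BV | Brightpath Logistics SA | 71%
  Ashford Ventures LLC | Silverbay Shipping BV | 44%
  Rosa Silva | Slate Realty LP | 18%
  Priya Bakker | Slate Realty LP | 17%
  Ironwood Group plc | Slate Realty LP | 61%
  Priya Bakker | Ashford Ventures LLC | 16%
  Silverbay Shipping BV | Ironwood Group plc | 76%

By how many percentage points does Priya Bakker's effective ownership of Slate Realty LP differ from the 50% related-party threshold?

Chain via Ashford Ventures LLC → Silverbay Shipping BV → Ironwood Group plc (R1): 16% × 44% × 76% × 61% = 3.263744% of Slate Realty LP.
Direct interest in Slate Realty LP: 17%.
Aggregating (R2): 3.263744% + 17% = 20.263744%.
20.263744% falls short of the 50% threshold by 29.736256 percentage points.

29.736256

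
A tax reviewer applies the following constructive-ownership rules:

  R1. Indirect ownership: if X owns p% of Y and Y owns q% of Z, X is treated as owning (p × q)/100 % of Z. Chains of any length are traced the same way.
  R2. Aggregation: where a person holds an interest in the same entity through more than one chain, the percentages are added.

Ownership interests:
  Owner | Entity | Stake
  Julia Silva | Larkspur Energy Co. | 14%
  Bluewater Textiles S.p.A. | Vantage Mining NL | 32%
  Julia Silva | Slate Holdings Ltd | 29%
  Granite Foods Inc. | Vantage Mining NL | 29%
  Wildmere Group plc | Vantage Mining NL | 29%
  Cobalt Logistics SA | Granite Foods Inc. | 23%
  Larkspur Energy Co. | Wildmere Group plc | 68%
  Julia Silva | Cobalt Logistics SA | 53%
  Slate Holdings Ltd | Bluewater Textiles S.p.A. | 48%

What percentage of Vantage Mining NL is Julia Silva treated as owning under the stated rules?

10.7503%

Chain via Larkspur Energy Co. → Wildmere Group plc (R1): 14% × 68% × 29% = 2.7608% of Vantage Mining NL.
Chain via Cobalt Logistics SA → Granite Foods Inc. (R1): 53% × 23% × 29% = 3.5351% of Vantage Mining NL.
Chain via Slate Holdings Ltd → Bluewater Textiles S.p.A. (R1): 29% × 48% × 32% = 4.4544% of Vantage Mining NL.
Aggregating (R2): 2.7608% + 3.5351% + 4.4544% = 10.7503%.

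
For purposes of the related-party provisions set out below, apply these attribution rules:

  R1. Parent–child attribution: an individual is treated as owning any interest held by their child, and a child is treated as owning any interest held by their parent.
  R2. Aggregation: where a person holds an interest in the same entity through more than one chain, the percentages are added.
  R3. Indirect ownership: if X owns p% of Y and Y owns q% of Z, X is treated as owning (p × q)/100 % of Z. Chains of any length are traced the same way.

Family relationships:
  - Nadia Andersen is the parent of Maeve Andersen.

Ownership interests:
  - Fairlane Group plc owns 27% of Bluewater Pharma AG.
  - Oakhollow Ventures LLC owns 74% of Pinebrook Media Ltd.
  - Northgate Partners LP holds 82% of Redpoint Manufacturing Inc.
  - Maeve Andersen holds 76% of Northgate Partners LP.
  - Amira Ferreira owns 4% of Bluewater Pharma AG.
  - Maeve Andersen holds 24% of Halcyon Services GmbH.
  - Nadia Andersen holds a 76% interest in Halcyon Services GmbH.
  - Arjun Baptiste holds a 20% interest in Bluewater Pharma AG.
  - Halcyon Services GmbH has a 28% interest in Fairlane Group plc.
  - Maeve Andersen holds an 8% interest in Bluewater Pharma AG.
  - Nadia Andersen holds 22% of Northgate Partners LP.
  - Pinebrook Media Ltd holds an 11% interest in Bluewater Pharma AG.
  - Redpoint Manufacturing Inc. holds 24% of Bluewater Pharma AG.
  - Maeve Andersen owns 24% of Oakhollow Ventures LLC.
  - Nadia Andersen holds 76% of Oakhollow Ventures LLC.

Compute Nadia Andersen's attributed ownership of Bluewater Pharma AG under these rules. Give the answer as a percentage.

42.9864%

By parent–child attribution (R1), Nadia Andersen is treated as also owning Maeve Andersen's interest in Northgate Partners LP, giving 22% + 76% = 98%.
By parent–child attribution (R1), Nadia Andersen is treated as also owning Maeve Andersen's interest in Oakhollow Ventures LLC, giving 76% + 24% = 100%.
By parent–child attribution (R1), Nadia Andersen is treated as also owning Maeve Andersen's interest in Halcyon Services GmbH, giving 76% + 24% = 100%.
By parent–child attribution (R1), Nadia Andersen is treated as owning Maeve Andersen's 8% interest in Bluewater Pharma AG.
Chain via Northgate Partners LP → Redpoint Manufacturing Inc. (R3): 98% × 82% × 24% = 19.2864% of Bluewater Pharma AG.
Chain via Oakhollow Ventures LLC → Pinebrook Media Ltd (R3): 100% × 74% × 11% = 8.14% of Bluewater Pharma AG.
Chain via Halcyon Services GmbH → Fairlane Group plc (R3): 100% × 28% × 27% = 7.56% of Bluewater Pharma AG.
Direct interest in Bluewater Pharma AG: 8%.
Aggregating (R2): 19.2864% + 8.14% + 7.56% + 8% = 42.9864%.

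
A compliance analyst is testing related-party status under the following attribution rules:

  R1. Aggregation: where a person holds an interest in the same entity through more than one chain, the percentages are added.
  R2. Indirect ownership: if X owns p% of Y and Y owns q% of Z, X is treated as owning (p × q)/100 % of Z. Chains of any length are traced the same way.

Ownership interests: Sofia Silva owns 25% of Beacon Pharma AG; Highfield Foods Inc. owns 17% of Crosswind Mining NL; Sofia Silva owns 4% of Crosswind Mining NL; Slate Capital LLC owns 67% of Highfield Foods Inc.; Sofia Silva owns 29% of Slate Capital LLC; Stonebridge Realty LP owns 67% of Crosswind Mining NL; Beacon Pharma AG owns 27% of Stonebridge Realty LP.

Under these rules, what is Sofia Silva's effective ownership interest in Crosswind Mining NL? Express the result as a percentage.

11.8256%

Chain via Slate Capital LLC → Highfield Foods Inc. (R2): 29% × 67% × 17% = 3.3031% of Crosswind Mining NL.
Chain via Beacon Pharma AG → Stonebridge Realty LP (R2): 25% × 27% × 67% = 4.5225% of Crosswind Mining NL.
Direct interest in Crosswind Mining NL: 4%.
Aggregating (R1): 3.3031% + 4.5225% + 4% = 11.8256%.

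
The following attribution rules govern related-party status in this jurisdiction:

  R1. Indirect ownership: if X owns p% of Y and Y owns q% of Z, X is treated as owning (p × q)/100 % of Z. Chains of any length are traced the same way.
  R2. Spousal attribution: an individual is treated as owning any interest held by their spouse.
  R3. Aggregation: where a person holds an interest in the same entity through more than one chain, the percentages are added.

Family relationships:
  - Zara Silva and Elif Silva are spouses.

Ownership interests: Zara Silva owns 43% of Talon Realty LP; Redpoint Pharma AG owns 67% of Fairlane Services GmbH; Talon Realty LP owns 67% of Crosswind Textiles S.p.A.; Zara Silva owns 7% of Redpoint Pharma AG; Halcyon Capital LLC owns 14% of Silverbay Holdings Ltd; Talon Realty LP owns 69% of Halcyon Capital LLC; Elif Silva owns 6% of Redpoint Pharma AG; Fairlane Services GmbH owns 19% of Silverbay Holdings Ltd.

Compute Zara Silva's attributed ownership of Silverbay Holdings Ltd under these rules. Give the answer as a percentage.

5.8087%

By spousal attribution (R2), Zara Silva is treated as also owning Elif Silva's interest in Redpoint Pharma AG, giving 7% + 6% = 13%.
Chain via Talon Realty LP → Halcyon Capital LLC (R1): 43% × 69% × 14% = 4.1538% of Silverbay Holdings Ltd.
Chain via Redpoint Pharma AG → Fairlane Services GmbH (R1): 13% × 67% × 19% = 1.6549% of Silverbay Holdings Ltd.
Aggregating (R3): 4.1538% + 1.6549% = 5.8087%.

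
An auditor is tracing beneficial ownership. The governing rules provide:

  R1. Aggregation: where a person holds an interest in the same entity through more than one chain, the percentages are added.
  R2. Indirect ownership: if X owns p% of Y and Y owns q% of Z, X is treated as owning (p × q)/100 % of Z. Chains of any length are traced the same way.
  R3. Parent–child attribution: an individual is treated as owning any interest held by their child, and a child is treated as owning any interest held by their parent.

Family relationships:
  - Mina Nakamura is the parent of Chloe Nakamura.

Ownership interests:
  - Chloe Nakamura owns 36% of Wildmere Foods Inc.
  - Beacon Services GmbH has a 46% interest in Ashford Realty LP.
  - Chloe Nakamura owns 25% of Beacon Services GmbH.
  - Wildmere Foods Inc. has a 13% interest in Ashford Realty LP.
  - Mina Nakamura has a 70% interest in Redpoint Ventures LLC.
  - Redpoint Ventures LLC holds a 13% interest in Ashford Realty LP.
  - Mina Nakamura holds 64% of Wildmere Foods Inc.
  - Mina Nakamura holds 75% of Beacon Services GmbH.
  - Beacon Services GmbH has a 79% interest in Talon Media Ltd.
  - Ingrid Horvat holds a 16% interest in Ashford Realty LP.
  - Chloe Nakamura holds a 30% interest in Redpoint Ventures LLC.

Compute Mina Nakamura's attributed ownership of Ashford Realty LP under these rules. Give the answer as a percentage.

72%

By parent–child attribution (R3), Mina Nakamura is treated as also owning Chloe Nakamura's interest in Redpoint Ventures LLC, giving 70% + 30% = 100%.
By parent–child attribution (R3), Mina Nakamura is treated as also owning Chloe Nakamura's interest in Wildmere Foods Inc, giving 64% + 36% = 100%.
By parent–child attribution (R3), Mina Nakamura is treated as also owning Chloe Nakamura's interest in Beacon Services GmbH, giving 75% + 25% = 100%.
Chain via Redpoint Ventures LLC (R2): 100% × 13% = 13% of Ashford Realty LP.
Chain via Wildmere Foods Inc. (R2): 100% × 13% = 13% of Ashford Realty LP.
Chain via Beacon Services GmbH (R2): 100% × 46% = 46% of Ashford Realty LP.
Aggregating (R1): 13% + 13% + 46% = 72%.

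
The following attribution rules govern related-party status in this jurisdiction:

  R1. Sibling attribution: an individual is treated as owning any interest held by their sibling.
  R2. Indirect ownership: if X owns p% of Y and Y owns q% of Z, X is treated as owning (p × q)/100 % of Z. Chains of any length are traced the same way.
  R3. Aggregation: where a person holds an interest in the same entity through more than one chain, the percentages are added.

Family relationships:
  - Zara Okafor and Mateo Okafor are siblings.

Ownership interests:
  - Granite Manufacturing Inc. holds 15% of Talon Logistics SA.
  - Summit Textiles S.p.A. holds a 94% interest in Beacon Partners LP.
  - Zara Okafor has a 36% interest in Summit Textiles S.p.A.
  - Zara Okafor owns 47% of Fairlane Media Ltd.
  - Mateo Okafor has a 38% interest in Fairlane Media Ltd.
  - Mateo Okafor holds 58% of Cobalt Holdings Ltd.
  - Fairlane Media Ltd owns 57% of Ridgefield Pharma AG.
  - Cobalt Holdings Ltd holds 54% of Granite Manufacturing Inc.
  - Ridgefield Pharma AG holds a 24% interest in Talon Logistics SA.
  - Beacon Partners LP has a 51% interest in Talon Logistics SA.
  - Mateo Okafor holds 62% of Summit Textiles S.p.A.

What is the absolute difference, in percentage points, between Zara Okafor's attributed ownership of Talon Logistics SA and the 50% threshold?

13.3072

By sibling attribution (R1), Zara Okafor is treated as also owning Mateo Okafor's interest in Fairlane Media Ltd, giving 47% + 38% = 85%.
By sibling attribution (R1), Zara Okafor is treated as also owning Mateo Okafor's interest in Summit Textiles S.p.A, giving 36% + 62% = 98%.
By sibling attribution (R1), Zara Okafor is treated as owning Mateo Okafor's 58% interest in Cobalt Holdings Ltd.
Chain via Fairlane Media Ltd → Ridgefield Pharma AG (R2): 85% × 57% × 24% = 11.628% of Talon Logistics SA.
Chain via Summit Textiles S.p.A. → Beacon Partners LP (R2): 98% × 94% × 51% = 46.9812% of Talon Logistics SA.
Chain via Cobalt Holdings Ltd → Granite Manufacturing Inc. (R2): 58% × 54% × 15% = 4.698% of Talon Logistics SA.
Aggregating (R3): 11.628% + 46.9812% + 4.698% = 63.3072%.
63.3072% exceeds the 50% threshold by 13.3072 percentage points.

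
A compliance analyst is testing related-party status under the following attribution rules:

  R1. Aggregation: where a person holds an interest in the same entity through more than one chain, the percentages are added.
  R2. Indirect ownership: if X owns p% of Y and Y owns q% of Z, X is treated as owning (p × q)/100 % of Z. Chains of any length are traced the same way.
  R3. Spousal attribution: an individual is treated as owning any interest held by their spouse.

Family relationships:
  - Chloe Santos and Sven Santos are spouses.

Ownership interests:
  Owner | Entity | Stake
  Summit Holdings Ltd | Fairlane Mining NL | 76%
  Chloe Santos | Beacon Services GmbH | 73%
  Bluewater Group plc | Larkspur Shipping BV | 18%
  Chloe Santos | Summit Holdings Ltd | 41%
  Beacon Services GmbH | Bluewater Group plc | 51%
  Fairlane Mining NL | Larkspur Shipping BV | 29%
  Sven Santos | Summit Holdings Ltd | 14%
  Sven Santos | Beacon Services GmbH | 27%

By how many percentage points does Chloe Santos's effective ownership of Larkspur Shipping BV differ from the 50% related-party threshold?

28.698

By spousal attribution (R3), Chloe Santos is treated as also owning Sven Santos's interest in Summit Holdings Ltd, giving 41% + 14% = 55%.
By spousal attribution (R3), Chloe Santos is treated as also owning Sven Santos's interest in Beacon Services GmbH, giving 73% + 27% = 100%.
Chain via Summit Holdings Ltd → Fairlane Mining NL (R2): 55% × 76% × 29% = 12.122% of Larkspur Shipping BV.
Chain via Beacon Services GmbH → Bluewater Group plc (R2): 100% × 51% × 18% = 9.18% of Larkspur Shipping BV.
Aggregating (R1): 12.122% + 9.18% = 21.302%.
21.302% falls short of the 50% threshold by 28.698 percentage points.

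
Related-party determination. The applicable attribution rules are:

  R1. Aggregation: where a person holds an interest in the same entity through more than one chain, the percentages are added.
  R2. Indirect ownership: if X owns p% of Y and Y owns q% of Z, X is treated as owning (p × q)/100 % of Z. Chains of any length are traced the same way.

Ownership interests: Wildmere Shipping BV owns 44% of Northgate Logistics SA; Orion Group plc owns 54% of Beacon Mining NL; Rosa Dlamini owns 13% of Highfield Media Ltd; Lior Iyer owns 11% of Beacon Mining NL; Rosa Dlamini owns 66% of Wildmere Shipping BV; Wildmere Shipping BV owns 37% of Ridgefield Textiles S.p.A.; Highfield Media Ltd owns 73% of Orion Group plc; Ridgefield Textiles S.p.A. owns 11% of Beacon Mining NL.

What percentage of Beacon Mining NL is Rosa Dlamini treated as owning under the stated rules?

Chain via Highfield Media Ltd → Orion Group plc (R2): 13% × 73% × 54% = 5.1246% of Beacon Mining NL.
Chain via Wildmere Shipping BV → Ridgefield Textiles S.p.A. (R2): 66% × 37% × 11% = 2.6862% of Beacon Mining NL.
Aggregating (R1): 5.1246% + 2.6862% = 7.8108%.

7.8108%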